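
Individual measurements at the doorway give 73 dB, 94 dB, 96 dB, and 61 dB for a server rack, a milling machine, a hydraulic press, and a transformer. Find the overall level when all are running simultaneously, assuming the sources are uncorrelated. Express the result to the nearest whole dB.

Incoherent sources combine by intensity addition: L_total = 10·log₁₀(Σ 10^(L_i/10)).
Σ 10^(L/10) = 10^(73/10) + 10^(94/10) + 10^(96/10) + 10^(61/10) = 6.514e+09.
L_total = 10·log₁₀(6.514e+09) = 98.14 dB.

98 dB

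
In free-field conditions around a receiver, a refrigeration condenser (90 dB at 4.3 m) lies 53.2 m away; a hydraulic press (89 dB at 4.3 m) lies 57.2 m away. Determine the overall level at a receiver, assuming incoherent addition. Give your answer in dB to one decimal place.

70.4 dB

Apply inverse-square spreading to bring every level to the receiver, then sum 10^(L/10).
refrigeration condenser: 90 − 20·log₁₀(53.2/4.3) = 90 − 21.85 = 68.15 dB.
hydraulic press: 89 − 20·log₁₀(57.2/4.3) = 89 − 22.48 = 66.52 dB.
Σ 10^(L/10) = 1.102e+07 → L_total = 10·log₁₀(1.102e+07) = 70.42 dB.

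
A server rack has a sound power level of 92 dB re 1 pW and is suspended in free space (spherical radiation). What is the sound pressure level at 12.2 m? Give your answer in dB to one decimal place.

L_p = L_w − 10·log₁₀(4π·r²) with r = 12.2 m.
4π·r² = 1870 m², 10·log₁₀ of that is 32.719 dB.
L_p = 92 − 32.719 = 59.28 dB.

59.3 dB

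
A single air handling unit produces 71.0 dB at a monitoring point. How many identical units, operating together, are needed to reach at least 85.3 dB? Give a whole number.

Need L₁ + 10·log₁₀ N ≥ 85.3, i.e. log₁₀ N ≥ 1.43.
N ≥ 10^(14.3/10) = 26.915, so N = 27.

27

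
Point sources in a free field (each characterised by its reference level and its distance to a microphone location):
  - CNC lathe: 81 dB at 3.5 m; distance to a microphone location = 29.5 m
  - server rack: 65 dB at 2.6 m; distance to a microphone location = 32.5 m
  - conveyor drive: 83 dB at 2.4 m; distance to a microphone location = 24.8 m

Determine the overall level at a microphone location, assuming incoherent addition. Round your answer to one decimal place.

65.6 dB

Propagate each source to the receiver with L = L_ref − 20·log₁₀(r/r_ref), then add intensities.
CNC lathe: 81 − 20·log₁₀(29.5/3.5) = 81 − 18.52 = 62.48 dB.
server rack: 65 − 20·log₁₀(32.5/2.6) = 65 − 21.94 = 43.06 dB.
conveyor drive: 83 − 20·log₁₀(24.8/2.4) = 83 − 20.28 = 62.72 dB.
Σ 10^(L/10) = 3.661e+06 → L_total = 10·log₁₀(3.661e+06) = 65.64 dB.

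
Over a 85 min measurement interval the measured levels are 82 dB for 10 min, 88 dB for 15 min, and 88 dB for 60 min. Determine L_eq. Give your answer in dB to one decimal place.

87.6 dB

Weight each interval's intensity by its duration and average over T = 85 min:
Σ tᵢ·10^(Lᵢ/10) = 10·10^(82/10) + 15·10^(88/10) + 60·10^(88/10) = 4.891e+10.
L_eq = 10·log₁₀(4.891e+10/85) = 87.60 dB.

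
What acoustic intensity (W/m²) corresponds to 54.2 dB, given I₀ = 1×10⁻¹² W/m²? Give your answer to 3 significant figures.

L = 10·log₁₀(I/I₀) ⇒ I = I₀·10^(L/10) = 10⁻¹² × 10^5.42.

2.63e-07 W/m²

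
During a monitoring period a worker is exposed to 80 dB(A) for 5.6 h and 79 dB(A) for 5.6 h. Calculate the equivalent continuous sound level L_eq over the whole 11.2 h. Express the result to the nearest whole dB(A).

L_eq = 10·log₁₀[(1/T)·Σ tᵢ·10^(Lᵢ/10)] with T = 11.2 h.
Σ tᵢ·10^(Lᵢ/10) = 5.6·10^(80/10) + 5.6·10^(79/10) = 1.005e+09.
L_eq = 10·log₁₀(1.005e+09/11.2) = 79.53 dB(A).

80 dB(A)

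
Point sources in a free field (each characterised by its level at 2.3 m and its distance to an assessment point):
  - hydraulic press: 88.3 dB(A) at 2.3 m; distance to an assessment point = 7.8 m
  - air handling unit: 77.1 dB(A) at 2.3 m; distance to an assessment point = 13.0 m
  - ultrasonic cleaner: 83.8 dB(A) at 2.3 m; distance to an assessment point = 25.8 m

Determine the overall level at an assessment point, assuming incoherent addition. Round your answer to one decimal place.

Apply inverse-square spreading to bring every level to the receiver, then sum 10^(L/10).
hydraulic press: 88.3 − 20·log₁₀(7.8/2.3) = 88.3 − 10.61 = 77.69 dB(A).
air handling unit: 77.1 − 20·log₁₀(13.0/2.3) = 77.1 − 15.04 = 62.06 dB(A).
ultrasonic cleaner: 83.8 − 20·log₁₀(25.8/2.3) = 83.8 − 21.00 = 62.80 dB(A).
Σ 10^(L/10) = 6.230e+07 → L_total = 10·log₁₀(6.230e+07) = 77.94 dB(A).

77.9 dB(A)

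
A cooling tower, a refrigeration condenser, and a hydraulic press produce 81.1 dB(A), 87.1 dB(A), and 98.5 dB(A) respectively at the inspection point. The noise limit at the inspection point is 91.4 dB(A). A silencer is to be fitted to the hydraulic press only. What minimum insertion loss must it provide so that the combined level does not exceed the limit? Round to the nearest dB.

10 dB

Fixed contribution from the other sources: Σ 10^(L/10) = 10^(81.1/10) + 10^(87.1/10) = 6.417e+08 (88.07 dB(A)).
The limit corresponds to 10^(91.4/10) = 1.380e+09; subtracting the fixed part leaves 7.387e+08 for the hydraulic press, i.e. 88.68 dB(A).
Required insertion loss = 98.5 − 88.68 = 9.82 dB.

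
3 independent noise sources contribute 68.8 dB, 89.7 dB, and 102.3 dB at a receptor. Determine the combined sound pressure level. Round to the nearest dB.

103 dB

For uncorrelated sources the intensities add, so convert each level to linear form, sum, and take 10·log₁₀ of the total.
Σ 10^(L/10) = 10^(68.8/10) + 10^(89.7/10) + 10^(102.3/10) = 1.792e+10.
L_total = 10·log₁₀(1.792e+10) = 102.53 dB.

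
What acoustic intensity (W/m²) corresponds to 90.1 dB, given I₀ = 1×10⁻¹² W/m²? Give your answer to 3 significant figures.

0.00102 W/m²

I/I₀ = 10^(90.1/10) = 1.023e+09, so I = 1.023e+09 × 10⁻¹² W/m².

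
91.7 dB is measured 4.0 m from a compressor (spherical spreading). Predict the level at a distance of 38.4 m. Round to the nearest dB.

Point-source attenuation: ΔL = 20·log₁₀(r₂/r₁) = 20·log₁₀(38.4/4.0) = 19.645 dB.
L₂ = 91.7 − 20·log₁₀(38.4/4.0) = 91.7 − 19.645 = 72.05 dB.

72 dB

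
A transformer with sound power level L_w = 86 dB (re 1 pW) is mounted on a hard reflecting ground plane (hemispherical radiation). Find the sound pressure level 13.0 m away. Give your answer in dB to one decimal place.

55.7 dB

The power spreads over a hemisphere of area 2π·r², so L_p = L_w − 10·log₁₀(2π·r²).
2π·r² = 1062 m², 10·log₁₀ of that is 30.261 dB.
L_p = 86 − 30.261 = 55.74 dB.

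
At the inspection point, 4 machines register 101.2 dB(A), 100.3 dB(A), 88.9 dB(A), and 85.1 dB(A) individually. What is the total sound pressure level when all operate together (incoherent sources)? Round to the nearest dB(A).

104 dB(A)

For uncorrelated sources the intensities add, so convert each level to linear form, sum, and take 10·log₁₀ of the total.
Σ 10^(L/10) = 10^(101.2/10) + 10^(100.3/10) + 10^(88.9/10) + 10^(85.1/10) = 2.500e+10.
L_total = 10·log₁₀(2.500e+10) = 103.98 dB(A).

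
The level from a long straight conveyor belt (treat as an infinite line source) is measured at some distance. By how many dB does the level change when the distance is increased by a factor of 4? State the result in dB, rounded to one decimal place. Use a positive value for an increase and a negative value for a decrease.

A line source loses 3 dB per doubling of distance; generally ΔL = −10·log₁₀(r₂/r₁).
ΔL = −10·log₁₀(4) = -6.02 dB.

-6.0 dB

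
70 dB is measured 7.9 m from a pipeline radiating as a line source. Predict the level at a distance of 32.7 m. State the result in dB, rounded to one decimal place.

63.8 dB

For a line source, L₂ = L₁ − 10·log₁₀(r₂/r₁).
L₂ = 70 − 10·log₁₀(32.7/7.9) = 70 − 6.169 = 63.83 dB.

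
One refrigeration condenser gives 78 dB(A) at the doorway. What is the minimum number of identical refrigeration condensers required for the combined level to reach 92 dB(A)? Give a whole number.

26

Need L₁ + 10·log₁₀ N ≥ 92, i.e. log₁₀ N ≥ 1.40.
N ≥ 10^(14.0/10) = 25.119, so N = 26.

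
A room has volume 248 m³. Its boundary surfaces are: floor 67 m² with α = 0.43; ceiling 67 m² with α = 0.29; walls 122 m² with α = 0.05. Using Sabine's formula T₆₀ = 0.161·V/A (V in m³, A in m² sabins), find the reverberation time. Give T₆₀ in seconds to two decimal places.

0.73 s

A = Σ Sᵢαᵢ = 67·0.43 + 67·0.29 + 122·0.05 = 54.34 m².
T₆₀ = 0.161·V/A = 0.161·248/54.34 = 0.735 s.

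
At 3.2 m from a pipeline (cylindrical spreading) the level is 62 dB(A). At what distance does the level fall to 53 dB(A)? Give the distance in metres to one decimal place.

The 9.0 dB drop corresponds to a distance ratio of 10^(9.0/10) for a line source.
r₂ = 3.2·10^((62−53)/10) = 3.2·10^(9.0/10) = 25.42 m.

25.4 m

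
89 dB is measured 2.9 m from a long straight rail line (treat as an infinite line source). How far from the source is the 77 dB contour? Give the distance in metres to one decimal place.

46.0 m

For a line source L₁ − L₂ = 10·log₁₀(r₂/r₁), so r₂ = r₁·10^((L₁−L₂)/10).
r₂ = 2.9·10^((89−77)/10) = 2.9·10^(12.0/10) = 45.96 m.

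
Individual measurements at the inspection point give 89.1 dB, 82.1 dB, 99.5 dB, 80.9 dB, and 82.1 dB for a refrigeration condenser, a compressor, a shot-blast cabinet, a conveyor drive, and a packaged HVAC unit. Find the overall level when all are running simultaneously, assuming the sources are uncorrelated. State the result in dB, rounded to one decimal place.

100.1 dB

For uncorrelated sources the intensities add, so convert each level to linear form, sum, and take 10·log₁₀ of the total.
Σ 10^(L/10) = 10^(89.1/10) + 10^(82.1/10) + 10^(99.5/10) + 10^(80.9/10) + 10^(82.1/10) = 1.017e+10.
L_total = 10·log₁₀(1.017e+10) = 100.07 dB.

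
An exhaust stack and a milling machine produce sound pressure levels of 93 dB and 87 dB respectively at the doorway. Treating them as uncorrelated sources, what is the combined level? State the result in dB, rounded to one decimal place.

94.0 dB

Incoherent sources combine by intensity addition: L_total = 10·log₁₀(Σ 10^(L_i/10)).
Σ 10^(L/10) = 10^(93/10) + 10^(87/10) = 2.496e+09.
L_total = 10·log₁₀(2.496e+09) = 93.97 dB.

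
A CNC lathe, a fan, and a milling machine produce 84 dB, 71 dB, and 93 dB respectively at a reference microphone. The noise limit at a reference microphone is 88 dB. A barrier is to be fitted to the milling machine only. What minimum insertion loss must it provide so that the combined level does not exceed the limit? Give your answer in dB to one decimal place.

7.4 dB

Everything except the milling machine sums to 10^(84/10) + 10^(71/10) = 2.638e+08 in linear terms, 84.21 dB.
To meet 88 dB overall, the treated milling machine may contribute at most 10^(88/10) − 2.638e+08 = 3.672e+08, i.e. 85.65 dB.
Required insertion loss = 93 − 85.65 = 7.35 dB.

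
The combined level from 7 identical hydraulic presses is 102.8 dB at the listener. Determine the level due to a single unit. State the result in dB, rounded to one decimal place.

7 equal contributions raise the level by 10·log₁₀ 7 = 8.451 dB, so each unit alone gives 102.8 − 8.451.

94.3 dB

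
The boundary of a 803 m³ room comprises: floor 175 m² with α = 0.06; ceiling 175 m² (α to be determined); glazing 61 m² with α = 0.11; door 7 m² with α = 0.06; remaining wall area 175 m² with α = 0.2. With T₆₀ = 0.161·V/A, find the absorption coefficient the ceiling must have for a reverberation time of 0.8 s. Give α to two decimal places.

0.62

Required total absorption A = 0.161·803/0.8 = 161.60 m².
Absorption from the other surfaces = 175·0.06 + 61·0.11 + 7·0.06 + 175·0.2 = 52.63 m², so the ceiling must supply 108.97 m² over 175 m².
α = 108.97/175 = 0.623.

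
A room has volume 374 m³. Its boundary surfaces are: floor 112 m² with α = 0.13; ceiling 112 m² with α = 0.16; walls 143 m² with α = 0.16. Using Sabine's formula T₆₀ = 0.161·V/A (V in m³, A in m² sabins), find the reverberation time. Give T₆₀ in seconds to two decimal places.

1.09 s

Summing Sᵢαᵢ: 112·0.13 + 112·0.16 + 143·0.16 = 55.36 m².
T₆₀ = 0.161·V/A = 0.161·374/55.36 = 1.088 s.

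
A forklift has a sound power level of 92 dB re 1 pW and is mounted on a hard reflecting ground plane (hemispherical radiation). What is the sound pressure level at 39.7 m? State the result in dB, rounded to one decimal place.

52.0 dB

L_p = L_w − 10·log₁₀(2π·r²) with r = 39.7 m.
2π·r² = 9903 m², 10·log₁₀ of that is 39.958 dB.
L_p = 92 − 39.958 = 52.04 dB.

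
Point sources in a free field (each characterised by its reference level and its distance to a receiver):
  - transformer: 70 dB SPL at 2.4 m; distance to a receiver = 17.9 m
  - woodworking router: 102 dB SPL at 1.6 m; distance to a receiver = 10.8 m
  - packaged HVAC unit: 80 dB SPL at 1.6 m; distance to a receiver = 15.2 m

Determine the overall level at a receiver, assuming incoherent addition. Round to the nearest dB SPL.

Apply inverse-square spreading to bring every level to the receiver, then sum 10^(L/10).
transformer: 70 − 20·log₁₀(17.9/2.4) = 70 − 17.45 = 52.55 dB SPL.
woodworking router: 102 − 20·log₁₀(10.8/1.6) = 102 − 16.59 = 85.41 dB SPL.
packaged HVAC unit: 80 − 20·log₁₀(15.2/1.6) = 80 − 19.55 = 60.45 dB SPL.
Σ 10^(L/10) = 3.491e+08 → L_total = 10·log₁₀(3.491e+08) = 85.43 dB SPL.

85 dB SPL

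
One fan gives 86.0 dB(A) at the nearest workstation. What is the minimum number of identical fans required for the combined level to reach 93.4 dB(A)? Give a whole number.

6

The shortfall is 93.4 − 86.0 = 7.4 dB, and N units add 10·log₁₀ N, so need 10·log₁₀ N ≥ 7.4.
N ≥ 10^(7.4/10) = 5.495, so N = 6.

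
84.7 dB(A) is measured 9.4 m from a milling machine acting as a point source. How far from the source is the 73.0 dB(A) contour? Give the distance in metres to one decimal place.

For a point source L₁ − L₂ = 20·log₁₀(r₂/r₁), so r₂ = r₁·10^((L₁−L₂)/20).
r₂ = 9.4·10^((84.7−73.0)/20) = 9.4·10^(11.7/20) = 36.15 m.

36.2 m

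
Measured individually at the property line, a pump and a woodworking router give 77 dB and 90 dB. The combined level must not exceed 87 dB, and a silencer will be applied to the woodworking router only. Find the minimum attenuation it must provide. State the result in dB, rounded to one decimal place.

The untreated sources together contribute 10^(77/10) = 5.012e+07, i.e. 77.00 dB.
The limit corresponds to 10^(87/10) = 5.012e+08; subtracting the fixed part leaves 4.511e+08 for the woodworking router, i.e. 86.54 dB.
So the woodworking router must be reduced from 90 to 86.54 dB: IL = 3.46 dB.

3.5 dB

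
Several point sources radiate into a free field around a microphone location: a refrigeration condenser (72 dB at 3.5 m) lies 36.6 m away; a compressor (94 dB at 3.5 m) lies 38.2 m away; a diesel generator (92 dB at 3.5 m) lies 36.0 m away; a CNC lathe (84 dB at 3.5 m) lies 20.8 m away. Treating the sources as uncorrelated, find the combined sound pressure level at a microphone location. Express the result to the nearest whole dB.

76 dB

Apply inverse-square spreading to bring every level to the receiver, then sum 10^(L/10).
refrigeration condenser: 72 − 20·log₁₀(36.6/3.5) = 72 − 20.39 = 51.61 dB.
compressor: 94 − 20·log₁₀(38.2/3.5) = 94 − 20.76 = 73.24 dB.
diesel generator: 92 − 20·log₁₀(36.0/3.5) = 92 − 20.24 = 71.76 dB.
CNC lathe: 84 − 20·log₁₀(20.8/3.5) = 84 − 15.48 = 68.52 dB.
Σ 10^(L/10) = 4.332e+07 → L_total = 10·log₁₀(4.332e+07) = 76.37 dB.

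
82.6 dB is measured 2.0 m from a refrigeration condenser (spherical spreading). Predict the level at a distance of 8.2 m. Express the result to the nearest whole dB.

Point-source attenuation: ΔL = 20·log₁₀(r₂/r₁) = 20·log₁₀(8.2/2.0) = 12.256 dB.
L₂ = 82.6 − 20·log₁₀(8.2/2.0) = 82.6 − 12.256 = 70.34 dB.

70 dB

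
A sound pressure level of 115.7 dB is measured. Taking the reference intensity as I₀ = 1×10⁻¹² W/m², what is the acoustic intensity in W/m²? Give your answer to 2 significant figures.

0.37 W/m²

I/I₀ = 10^(115.7/10) = 3.715e+11, so I = 3.715e+11 × 10⁻¹² W/m².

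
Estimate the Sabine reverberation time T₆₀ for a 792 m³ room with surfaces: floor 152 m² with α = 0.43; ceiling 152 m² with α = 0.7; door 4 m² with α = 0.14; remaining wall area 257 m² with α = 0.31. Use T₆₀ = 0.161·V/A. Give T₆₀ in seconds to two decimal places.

Summing Sᵢαᵢ: 152·0.43 + 152·0.7 + 4·0.14 + 257·0.31 = 251.99 m².
T₆₀ = 0.161·V/A = 0.161·792/251.99 = 0.506 s.

0.51 s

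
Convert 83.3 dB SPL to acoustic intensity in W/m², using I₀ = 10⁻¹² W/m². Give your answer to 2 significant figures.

L = 10·log₁₀(I/I₀) ⇒ I = I₀·10^(L/10) = 10⁻¹² × 10^8.33.

0.00021 W/m²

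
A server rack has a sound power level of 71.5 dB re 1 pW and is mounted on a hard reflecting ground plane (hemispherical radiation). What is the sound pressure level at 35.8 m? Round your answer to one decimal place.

32.4 dB

L_p = L_w − 10·log₁₀(2π·r²) with r = 35.8 m.
2π·r² = 8053 m², 10·log₁₀ of that is 39.059 dB.
L_p = 71.5 − 39.059 = 32.44 dB.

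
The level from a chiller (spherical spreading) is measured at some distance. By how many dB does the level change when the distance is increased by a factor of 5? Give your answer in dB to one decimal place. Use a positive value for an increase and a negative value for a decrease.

-14.0 dB

A point source loses 6 dB per doubling of distance; generally ΔL = −20·log₁₀(r₂/r₁).
ΔL = −20·log₁₀(5) = -13.98 dB.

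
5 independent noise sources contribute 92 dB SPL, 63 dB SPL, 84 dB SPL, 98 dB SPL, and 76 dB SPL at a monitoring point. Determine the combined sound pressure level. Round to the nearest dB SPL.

99 dB SPL

For uncorrelated sources the intensities add, so convert each level to linear form, sum, and take 10·log₁₀ of the total.
Σ 10^(L/10) = 10^(92/10) + 10^(63/10) + 10^(84/10) + 10^(98/10) + 10^(76/10) = 8.187e+09.
L_total = 10·log₁₀(8.187e+09) = 99.13 dB SPL.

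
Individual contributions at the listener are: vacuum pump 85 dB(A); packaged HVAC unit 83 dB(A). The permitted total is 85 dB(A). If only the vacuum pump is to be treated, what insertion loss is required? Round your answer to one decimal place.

4.3 dB

Everything except the vacuum pump sums to 10^(83/10) = 1.995e+08 in linear terms, 83.00 dB(A).
The limit corresponds to 10^(85/10) = 3.162e+08; subtracting the fixed part leaves 1.167e+08 for the vacuum pump, i.e. 80.67 dB(A).
So the vacuum pump must be reduced from 85 to 80.67 dB(A): IL = 4.33 dB.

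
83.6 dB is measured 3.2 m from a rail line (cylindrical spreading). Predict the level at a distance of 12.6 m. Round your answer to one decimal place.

Cylindrical spreading from a line source gives a 10·log₁₀(r₂/r₁) drop.
L₂ = 83.6 − 10·log₁₀(12.6/3.2) = 83.6 − 5.952 = 77.65 dB.

77.6 dB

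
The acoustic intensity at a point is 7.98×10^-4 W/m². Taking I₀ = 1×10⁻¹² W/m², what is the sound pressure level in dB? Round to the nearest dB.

Dividing by I₀ shifts the exponent by 12: I/I₀ = 7.98×10^8.
L = 10·(0.9020 + 8) = 89.02 dB.

89 dB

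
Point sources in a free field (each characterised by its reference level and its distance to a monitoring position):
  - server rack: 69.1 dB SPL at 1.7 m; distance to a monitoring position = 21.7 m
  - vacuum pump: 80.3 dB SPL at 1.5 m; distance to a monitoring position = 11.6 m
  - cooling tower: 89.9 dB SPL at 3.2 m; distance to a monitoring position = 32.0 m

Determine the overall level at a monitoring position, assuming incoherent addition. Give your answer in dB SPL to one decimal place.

70.6 dB SPL

Apply inverse-square spreading to bring every level to the receiver, then sum 10^(L/10).
server rack: 69.1 − 20·log₁₀(21.7/1.7) = 69.1 − 22.12 = 46.98 dB SPL.
vacuum pump: 80.3 − 20·log₁₀(11.6/1.5) = 80.3 − 17.77 = 62.53 dB SPL.
cooling tower: 89.9 − 20·log₁₀(32.0/3.2) = 89.9 − 20.00 = 69.90 dB SPL.
Σ 10^(L/10) = 1.161e+07 → L_total = 10·log₁₀(1.161e+07) = 70.65 dB SPL.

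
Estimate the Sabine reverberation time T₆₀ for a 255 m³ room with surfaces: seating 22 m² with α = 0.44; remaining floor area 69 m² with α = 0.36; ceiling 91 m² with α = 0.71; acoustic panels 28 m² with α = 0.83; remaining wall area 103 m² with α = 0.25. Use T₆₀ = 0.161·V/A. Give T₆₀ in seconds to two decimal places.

0.28 s

Total absorption A = 22·0.44 + 69·0.36 + 91·0.71 + 28·0.83 + 103·0.25 = 148.12 m² sabins.
T₆₀ = 0.161·V/A = 0.161·255/148.12 = 0.277 s.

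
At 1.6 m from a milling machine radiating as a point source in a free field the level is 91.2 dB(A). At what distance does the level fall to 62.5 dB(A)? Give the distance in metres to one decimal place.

For a point source L₁ − L₂ = 20·log₁₀(r₂/r₁), so r₂ = r₁·10^((L₁−L₂)/20).
r₂ = 1.6·10^((91.2−62.5)/20) = 1.6·10^(28.7/20) = 43.56 m.

43.6 m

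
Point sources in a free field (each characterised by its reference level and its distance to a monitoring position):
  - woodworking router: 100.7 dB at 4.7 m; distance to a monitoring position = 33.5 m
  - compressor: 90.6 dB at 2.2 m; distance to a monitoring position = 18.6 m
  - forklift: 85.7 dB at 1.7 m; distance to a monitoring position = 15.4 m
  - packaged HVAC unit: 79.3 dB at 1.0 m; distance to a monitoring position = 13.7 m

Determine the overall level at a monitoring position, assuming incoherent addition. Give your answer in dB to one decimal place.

First find each source's level at the receiver (point-source: −20·log₁₀(r/r_ref)), then combine on an intensity basis.
woodworking router: 100.7 − 20·log₁₀(33.5/4.7) = 100.7 − 17.06 = 83.64 dB.
compressor: 90.6 − 20·log₁₀(18.6/2.2) = 90.6 − 18.54 = 72.06 dB.
forklift: 85.7 − 20·log₁₀(15.4/1.7) = 85.7 − 19.14 = 66.56 dB.
packaged HVAC unit: 79.3 − 20·log₁₀(13.7/1.0) = 79.3 − 22.73 = 56.57 dB.
Σ 10^(L/10) = 2.523e+08 → L_total = 10·log₁₀(2.523e+08) = 84.02 dB.

84.0 dB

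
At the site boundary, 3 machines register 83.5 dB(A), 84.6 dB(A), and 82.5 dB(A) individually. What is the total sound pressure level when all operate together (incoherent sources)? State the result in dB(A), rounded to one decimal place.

88.4 dB(A)

For uncorrelated sources the intensities add, so convert each level to linear form, sum, and take 10·log₁₀ of the total.
Σ 10^(L/10) = 10^(83.5/10) + 10^(84.6/10) + 10^(82.5/10) = 6.901e+08.
L_total = 10·log₁₀(6.901e+08) = 88.39 dB(A).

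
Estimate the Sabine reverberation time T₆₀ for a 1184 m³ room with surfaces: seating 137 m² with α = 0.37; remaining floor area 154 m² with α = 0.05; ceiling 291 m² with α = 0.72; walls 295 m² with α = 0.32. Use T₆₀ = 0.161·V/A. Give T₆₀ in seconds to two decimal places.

0.53 s

A = Σ Sᵢαᵢ = 137·0.37 + 154·0.05 + 291·0.72 + 295·0.32 = 362.31 m².
T₆₀ = 0.161 × 1184 / 362.31 = 0.526 s.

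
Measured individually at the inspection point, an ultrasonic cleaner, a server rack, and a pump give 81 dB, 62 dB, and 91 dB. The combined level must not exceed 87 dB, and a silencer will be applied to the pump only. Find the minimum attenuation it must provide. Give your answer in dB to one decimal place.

5.3 dB

Everything except the pump sums to 10^(81/10) + 10^(62/10) = 1.275e+08 in linear terms, 81.05 dB.
To meet 87 dB overall, the treated pump may contribute at most 10^(87/10) − 1.275e+08 = 3.737e+08, i.e. 85.73 dB.
So the pump must be reduced from 91 to 85.73 dB: IL = 5.27 dB.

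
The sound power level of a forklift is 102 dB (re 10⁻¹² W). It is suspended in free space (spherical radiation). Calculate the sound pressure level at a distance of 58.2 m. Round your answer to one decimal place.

55.7 dB

The power spreads over a sphere of area 4π·r², so L_p = L_w − 10·log₁₀(4π·r²).
4π·r² = 4.257e+04 m², 10·log₁₀ of that is 46.291 dB.
L_p = 102 − 46.291 = 55.71 dB.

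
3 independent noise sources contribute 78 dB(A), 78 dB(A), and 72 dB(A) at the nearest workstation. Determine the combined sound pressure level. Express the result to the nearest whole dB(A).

82 dB(A)

For uncorrelated sources the intensities add, so convert each level to linear form, sum, and take 10·log₁₀ of the total.
Σ 10^(L/10) = 10^(78/10) + 10^(78/10) + 10^(72/10) = 1.420e+08.
L_total = 10·log₁₀(1.420e+08) = 81.52 dB(A).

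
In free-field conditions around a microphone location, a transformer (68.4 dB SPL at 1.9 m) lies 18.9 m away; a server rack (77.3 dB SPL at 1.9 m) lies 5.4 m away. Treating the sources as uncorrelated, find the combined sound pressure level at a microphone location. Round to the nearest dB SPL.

68 dB SPL

Apply inverse-square spreading to bring every level to the receiver, then sum 10^(L/10).
transformer: 68.4 − 20·log₁₀(18.9/1.9) = 68.4 − 19.95 = 48.45 dB SPL.
server rack: 77.3 − 20·log₁₀(5.4/1.9) = 77.3 − 9.07 = 68.23 dB SPL.
Σ 10^(L/10) = 6.718e+06 → L_total = 10·log₁₀(6.718e+06) = 68.27 dB SPL.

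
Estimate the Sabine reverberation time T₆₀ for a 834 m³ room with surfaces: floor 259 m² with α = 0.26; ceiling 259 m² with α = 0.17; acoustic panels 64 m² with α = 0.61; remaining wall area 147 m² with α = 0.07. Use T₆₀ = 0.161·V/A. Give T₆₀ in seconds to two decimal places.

Summing Sᵢαᵢ: 259·0.26 + 259·0.17 + 64·0.61 + 147·0.07 = 160.70 m².
T₆₀ = 0.161·V/A = 0.161·834/160.70 = 0.836 s.

0.84 s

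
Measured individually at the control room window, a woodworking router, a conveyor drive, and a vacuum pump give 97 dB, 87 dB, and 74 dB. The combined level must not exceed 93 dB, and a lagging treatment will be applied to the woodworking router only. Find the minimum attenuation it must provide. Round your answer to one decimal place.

The untreated sources together contribute 10^(87/10) + 10^(74/10) = 5.263e+08, i.e. 87.21 dB.
The limit corresponds to 10^(93/10) = 1.995e+09; subtracting the fixed part leaves 1.469e+09 for the woodworking router, i.e. 91.67 dB.
So the woodworking router must be reduced from 97 to 91.67 dB: IL = 5.33 dB.

5.3 dB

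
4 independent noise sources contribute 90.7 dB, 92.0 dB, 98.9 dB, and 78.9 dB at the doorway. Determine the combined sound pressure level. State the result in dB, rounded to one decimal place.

Incoherent sources combine by intensity addition: L_total = 10·log₁₀(Σ 10^(L_i/10)).
Σ 10^(L/10) = 10^(90.7/10) + 10^(92.0/10) + 10^(98.9/10) + 10^(78.9/10) = 1.060e+10.
L_total = 10·log₁₀(1.060e+10) = 100.25 dB.

100.3 dB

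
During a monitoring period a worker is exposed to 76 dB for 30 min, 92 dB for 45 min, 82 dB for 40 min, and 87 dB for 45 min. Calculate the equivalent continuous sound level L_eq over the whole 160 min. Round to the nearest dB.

88 dB

Weight each interval's intensity by its duration and average over T = 160 min:
Σ tᵢ·10^(Lᵢ/10) = 30·10^(76/10) + 45·10^(92/10) + 40·10^(82/10) + 45·10^(87/10) = 1.014e+11.
L_eq = 10·log₁₀(1.014e+11/160) = 88.02 dB.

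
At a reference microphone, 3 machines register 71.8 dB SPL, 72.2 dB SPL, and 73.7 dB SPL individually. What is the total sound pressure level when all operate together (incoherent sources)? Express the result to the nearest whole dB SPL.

77 dB SPL

Incoherent sources combine by intensity addition: L_total = 10·log₁₀(Σ 10^(L_i/10)).
Σ 10^(L/10) = 10^(71.8/10) + 10^(72.2/10) + 10^(73.7/10) = 5.517e+07.
L_total = 10·log₁₀(5.517e+07) = 77.42 dB SPL.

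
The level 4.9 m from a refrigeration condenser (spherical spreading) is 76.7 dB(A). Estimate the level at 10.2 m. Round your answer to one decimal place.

Point-source attenuation: ΔL = 20·log₁₀(r₂/r₁) = 20·log₁₀(10.2/4.9) = 6.368 dB.
L₂ = 76.7 − 20·log₁₀(10.2/4.9) = 76.7 − 6.368 = 70.33 dB(A).

70.3 dB(A)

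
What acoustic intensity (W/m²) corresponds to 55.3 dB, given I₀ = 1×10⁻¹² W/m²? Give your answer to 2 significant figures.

I = I₀·10^(L/10) = 10⁻¹² × 10^(55.3/10) = 10^(-6.470).

3.4e-07 W/m²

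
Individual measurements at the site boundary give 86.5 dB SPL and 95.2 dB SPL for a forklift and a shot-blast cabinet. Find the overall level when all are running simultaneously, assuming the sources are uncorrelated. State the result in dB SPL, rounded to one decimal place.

Incoherent sources combine by intensity addition: L_total = 10·log₁₀(Σ 10^(L_i/10)).
Σ 10^(L/10) = 10^(86.5/10) + 10^(95.2/10) = 3.758e+09.
L_total = 10·log₁₀(3.758e+09) = 95.75 dB SPL.

95.7 dB SPL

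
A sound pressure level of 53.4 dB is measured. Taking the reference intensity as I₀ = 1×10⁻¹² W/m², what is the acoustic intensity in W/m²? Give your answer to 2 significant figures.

2.2e-07 W/m²

I/I₀ = 10^(53.4/10) = 2.188e+05, so I = 2.188e+05 × 10⁻¹² W/m².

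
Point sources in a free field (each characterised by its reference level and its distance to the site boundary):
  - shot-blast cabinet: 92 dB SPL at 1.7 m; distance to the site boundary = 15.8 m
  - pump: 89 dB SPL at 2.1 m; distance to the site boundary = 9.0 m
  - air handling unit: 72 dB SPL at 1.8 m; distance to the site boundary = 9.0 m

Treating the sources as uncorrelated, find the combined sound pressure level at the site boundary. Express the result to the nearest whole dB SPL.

78 dB SPL

First find each source's level at the receiver (point-source: −20·log₁₀(r/r_ref)), then combine on an intensity basis.
shot-blast cabinet: 92 − 20·log₁₀(15.8/1.7) = 92 − 19.36 = 72.64 dB SPL.
pump: 89 − 20·log₁₀(9.0/2.1) = 89 − 12.64 = 76.36 dB SPL.
air handling unit: 72 − 20·log₁₀(9.0/1.8) = 72 − 13.98 = 58.02 dB SPL.
Σ 10^(L/10) = 6.223e+07 → L_total = 10·log₁₀(6.223e+07) = 77.94 dB SPL.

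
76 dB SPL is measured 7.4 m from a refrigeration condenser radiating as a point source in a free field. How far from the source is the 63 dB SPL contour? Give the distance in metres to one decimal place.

33.1 m

For a point source L₁ − L₂ = 20·log₁₀(r₂/r₁), so r₂ = r₁·10^((L₁−L₂)/20).
r₂ = 7.4·10^((76−63)/20) = 7.4·10^(13.0/20) = 33.05 m.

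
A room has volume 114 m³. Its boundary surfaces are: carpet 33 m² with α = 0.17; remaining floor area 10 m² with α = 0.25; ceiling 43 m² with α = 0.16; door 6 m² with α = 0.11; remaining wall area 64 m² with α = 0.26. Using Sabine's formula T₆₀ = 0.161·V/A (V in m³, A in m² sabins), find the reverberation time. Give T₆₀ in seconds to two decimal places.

Summing Sᵢαᵢ: 33·0.17 + 10·0.25 + 43·0.16 + 6·0.11 + 64·0.26 = 32.29 m².
T₆₀ = 0.161 × 114 / 32.29 = 0.568 s.

0.57 s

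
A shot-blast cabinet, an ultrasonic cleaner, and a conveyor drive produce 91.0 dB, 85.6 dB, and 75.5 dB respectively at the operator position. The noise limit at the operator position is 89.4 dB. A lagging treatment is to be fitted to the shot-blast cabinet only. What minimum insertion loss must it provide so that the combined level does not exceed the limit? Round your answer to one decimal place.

The untreated sources together contribute 10^(85.6/10) + 10^(75.5/10) = 3.986e+08, i.e. 86.00 dB.
To meet 89.4 dB overall, the treated shot-blast cabinet may contribute at most 10^(89.4/10) − 3.986e+08 = 4.724e+08, i.e. 86.74 dB.
Required insertion loss = 91.0 − 86.74 = 4.26 dB.

4.3 dB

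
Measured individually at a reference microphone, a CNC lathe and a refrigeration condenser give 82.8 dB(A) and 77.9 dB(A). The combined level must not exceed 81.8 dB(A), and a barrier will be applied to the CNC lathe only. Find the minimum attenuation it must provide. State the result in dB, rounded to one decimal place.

3.3 dB

Fixed contribution from the other source: Σ 10^(L/10) = 10^(77.9/10) = 6.166e+07 (77.90 dB(A)).
The limit corresponds to 10^(81.8/10) = 1.514e+08; subtracting the fixed part leaves 8.970e+07 for the CNC lathe, i.e. 79.53 dB(A).
Required insertion loss = 82.8 − 79.53 = 3.27 dB.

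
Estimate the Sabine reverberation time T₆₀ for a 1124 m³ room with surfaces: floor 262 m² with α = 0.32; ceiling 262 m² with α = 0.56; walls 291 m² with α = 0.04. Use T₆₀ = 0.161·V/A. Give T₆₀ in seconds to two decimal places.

0.75 s

Summing Sᵢαᵢ: 262·0.32 + 262·0.56 + 291·0.04 = 242.20 m².
T₆₀ = 0.161·V/A = 0.161·1124/242.20 = 0.747 s.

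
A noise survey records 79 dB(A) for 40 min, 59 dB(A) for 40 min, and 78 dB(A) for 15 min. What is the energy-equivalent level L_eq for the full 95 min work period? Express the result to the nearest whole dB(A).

76 dB(A)

The energy average is taken in the linear domain: L_eq = 10·log₁₀[(Σ tᵢ·10^(Lᵢ/10))/T], T = 95 min.
Σ tᵢ·10^(Lᵢ/10) = 40·10^(79/10) + 40·10^(59/10) + 15·10^(78/10) = 4.156e+09.
L_eq = 10·log₁₀(4.156e+09/95) = 76.41 dB(A).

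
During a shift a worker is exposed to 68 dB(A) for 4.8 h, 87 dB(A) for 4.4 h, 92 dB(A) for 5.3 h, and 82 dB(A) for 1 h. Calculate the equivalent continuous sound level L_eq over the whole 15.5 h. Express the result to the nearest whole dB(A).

88 dB(A)

The energy average is taken in the linear domain: L_eq = 10·log₁₀[(Σ tᵢ·10^(Lᵢ/10))/T], T = 15.5 h.
Σ tᵢ·10^(Lᵢ/10) = 4.8·10^(68/10) + 4.4·10^(87/10) + 5.3·10^(92/10) + 1·10^(82/10) = 1.079e+10.
L_eq = 10·log₁₀(1.079e+10/15.5) = 88.43 dB(A).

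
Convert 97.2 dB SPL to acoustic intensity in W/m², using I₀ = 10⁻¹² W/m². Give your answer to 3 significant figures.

0.00525 W/m²

I/I₀ = 10^(97.2/10) = 5.248e+09, so I = 5.248e+09 × 10⁻¹² W/m².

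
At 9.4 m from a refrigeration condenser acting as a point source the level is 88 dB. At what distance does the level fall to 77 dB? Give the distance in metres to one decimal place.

For a point source L₁ − L₂ = 20·log₁₀(r₂/r₁), so r₂ = r₁·10^((L₁−L₂)/20).
r₂ = 9.4·10^((88−77)/20) = 9.4·10^(11.0/20) = 33.35 m.

33.4 m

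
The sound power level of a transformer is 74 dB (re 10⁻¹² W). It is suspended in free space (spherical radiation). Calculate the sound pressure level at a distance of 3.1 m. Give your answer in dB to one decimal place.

53.2 dB

Free-field spherical radiation: L_p = L_w − 10·log₁₀(4π·r²), r = 3.1 m.
4π·r² = 120.8 m², 10·log₁₀ of that is 20.819 dB.
L_p = 74 − 20.819 = 53.18 dB.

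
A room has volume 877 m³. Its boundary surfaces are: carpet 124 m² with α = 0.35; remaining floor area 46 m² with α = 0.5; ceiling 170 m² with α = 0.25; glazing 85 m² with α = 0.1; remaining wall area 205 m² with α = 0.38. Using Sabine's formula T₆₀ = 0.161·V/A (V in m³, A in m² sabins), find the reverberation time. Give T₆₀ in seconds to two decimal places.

0.72 s

Total absorption A = 124·0.35 + 46·0.5 + 170·0.25 + 85·0.1 + 205·0.38 = 195.30 m² sabins.
T₆₀ = 0.161·V/A = 0.161·877/195.30 = 0.723 s.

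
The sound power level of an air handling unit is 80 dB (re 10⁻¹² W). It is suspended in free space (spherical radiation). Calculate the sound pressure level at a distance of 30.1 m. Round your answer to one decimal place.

Free-field spherical radiation: L_p = L_w − 10·log₁₀(4π·r²), r = 30.1 m.
4π·r² = 1.139e+04 m², 10·log₁₀ of that is 40.563 dB.
L_p = 80 − 40.563 = 39.44 dB.

39.4 dB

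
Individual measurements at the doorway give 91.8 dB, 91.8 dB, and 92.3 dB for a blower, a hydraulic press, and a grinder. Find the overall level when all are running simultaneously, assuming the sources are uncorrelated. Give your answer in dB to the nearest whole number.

For uncorrelated sources the intensities add, so convert each level to linear form, sum, and take 10·log₁₀ of the total.
Σ 10^(L/10) = 10^(91.8/10) + 10^(91.8/10) + 10^(92.3/10) = 4.725e+09.
L_total = 10·log₁₀(4.725e+09) = 96.74 dB.

97 dB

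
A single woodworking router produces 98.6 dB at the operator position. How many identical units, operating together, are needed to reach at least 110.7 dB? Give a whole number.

The shortfall is 110.7 − 98.6 = 12.1 dB, and N units add 10·log₁₀ N, so need 10·log₁₀ N ≥ 12.1.
N ≥ 10^(12.1/10) = 16.218, so N = 17.

17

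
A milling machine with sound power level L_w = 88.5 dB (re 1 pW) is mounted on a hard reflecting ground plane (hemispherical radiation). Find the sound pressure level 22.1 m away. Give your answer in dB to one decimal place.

53.6 dB

Free-field hemispherical radiation: L_p = L_w − 10·log₁₀(2π·r²), r = 22.1 m.
2π·r² = 3069 m², 10·log₁₀ of that is 34.870 dB.
L_p = 88.5 − 34.870 = 53.63 dB.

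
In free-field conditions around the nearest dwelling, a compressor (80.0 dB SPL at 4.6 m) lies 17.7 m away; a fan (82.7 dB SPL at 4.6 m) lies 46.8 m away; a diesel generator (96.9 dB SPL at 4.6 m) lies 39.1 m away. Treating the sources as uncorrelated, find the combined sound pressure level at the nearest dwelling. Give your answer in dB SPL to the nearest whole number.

79 dB SPL

Apply inverse-square spreading to bring every level to the receiver, then sum 10^(L/10).
compressor: 80.0 − 20·log₁₀(17.7/4.6) = 80.0 − 11.70 = 68.30 dB SPL.
fan: 82.7 − 20·log₁₀(46.8/4.6) = 82.7 − 20.15 = 62.55 dB SPL.
diesel generator: 96.9 − 20·log₁₀(39.1/4.6) = 96.9 − 18.59 = 78.31 dB SPL.
Σ 10^(L/10) = 7.634e+07 → L_total = 10·log₁₀(7.634e+07) = 78.83 dB SPL.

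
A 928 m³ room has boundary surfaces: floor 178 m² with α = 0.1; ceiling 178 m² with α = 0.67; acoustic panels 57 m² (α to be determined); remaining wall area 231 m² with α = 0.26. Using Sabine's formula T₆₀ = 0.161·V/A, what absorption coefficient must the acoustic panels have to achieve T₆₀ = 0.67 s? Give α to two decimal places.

A = 0.161·V/T₆₀ = 0.161·928/0.67 = 223.00 m² sabins.
Absorption from the other surfaces = 178·0.1 + 178·0.67 + 231·0.26 = 197.12 m², so the acoustic panels must supply 25.88 m² over 57 m².
α = 25.88/57 = 0.454.

0.45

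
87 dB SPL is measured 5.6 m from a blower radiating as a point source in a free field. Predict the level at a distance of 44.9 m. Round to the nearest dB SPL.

Point-source attenuation: ΔL = 20·log₁₀(r₂/r₁) = 20·log₁₀(44.9/5.6) = 18.081 dB.
L₂ = 87 − 20·log₁₀(44.9/5.6) = 87 − 18.081 = 68.92 dB SPL.

69 dB SPL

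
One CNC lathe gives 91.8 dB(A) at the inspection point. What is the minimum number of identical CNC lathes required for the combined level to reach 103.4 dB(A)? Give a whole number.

Need L₁ + 10·log₁₀ N ≥ 103.4, i.e. log₁₀ N ≥ 1.16.
N ≥ 10^(11.6/10) = 14.454, so N = 15.

15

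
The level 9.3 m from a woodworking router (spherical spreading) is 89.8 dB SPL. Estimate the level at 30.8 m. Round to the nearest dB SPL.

For a point source, L₂ = L₁ − 20·log₁₀(r₂/r₁).
L₂ = 89.8 − 20·log₁₀(30.8/9.3) = 89.8 − 10.401 = 79.40 dB SPL.

79 dB SPL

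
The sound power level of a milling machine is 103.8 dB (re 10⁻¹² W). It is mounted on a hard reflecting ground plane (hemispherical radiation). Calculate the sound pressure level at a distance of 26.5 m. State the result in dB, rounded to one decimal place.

The power spreads over a hemisphere of area 2π·r², so L_p = L_w − 10·log₁₀(2π·r²).
2π·r² = 4412 m², 10·log₁₀ of that is 36.447 dB.
L_p = 103.8 − 36.447 = 67.35 dB.

67.4 dB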